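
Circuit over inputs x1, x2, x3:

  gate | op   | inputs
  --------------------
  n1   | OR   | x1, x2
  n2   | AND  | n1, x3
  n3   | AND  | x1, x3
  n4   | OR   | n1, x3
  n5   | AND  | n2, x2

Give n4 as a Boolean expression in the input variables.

(x1 OR x2) OR x3

n1 = x1 OR x2
n4 = n1 OR x3 = (x1 OR x2) OR x3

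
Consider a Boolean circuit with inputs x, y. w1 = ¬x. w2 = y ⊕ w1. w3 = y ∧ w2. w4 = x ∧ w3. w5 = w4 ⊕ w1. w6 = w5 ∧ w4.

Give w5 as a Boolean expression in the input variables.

(x ∧ (y ∧ (y ⊕ ¬x))) ⊕ ¬x

w1 = ¬x
w2 = y ⊕ w1 = y ⊕ ¬x
w3 = y ∧ w2 = y ∧ (y ⊕ ¬x)
w4 = x ∧ w3 = x ∧ (y ∧ (y ⊕ ¬x))
w5 = w4 ⊕ w1 = (x ∧ (y ∧ (y ⊕ ¬x))) ⊕ ¬x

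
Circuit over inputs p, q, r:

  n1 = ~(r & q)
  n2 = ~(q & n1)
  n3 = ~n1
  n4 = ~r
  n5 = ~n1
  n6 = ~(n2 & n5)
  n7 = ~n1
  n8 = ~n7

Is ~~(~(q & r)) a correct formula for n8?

n1 = ~(r & q)
n7 = ~n1 = ~(~(r & q))
n8 = ~n7 = ~~(~(r & q))
At p=0, q=1, r=1: circuit gives 0, formula gives 0.
At p=0, q=0, r=0: circuit gives 1, formula gives 1.
Agrees on all 8 inputs.

Yes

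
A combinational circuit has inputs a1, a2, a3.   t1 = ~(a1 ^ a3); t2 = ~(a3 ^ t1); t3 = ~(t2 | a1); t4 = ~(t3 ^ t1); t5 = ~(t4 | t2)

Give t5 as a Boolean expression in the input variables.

t1 = ~(a1 ^ a3)
t2 = ~(a3 ^ t1) = ~(a3 ^ (~(a1 ^ a3)))
t3 = ~(t2 | a1) = ~((~(a3 ^ (~(a1 ^ a3)))) | a1)
t4 = ~(t3 ^ t1) = ~((~((~(a3 ^ (~(a1 ^ a3)))) | a1)) ^ (~(a1 ^ a3)))
t5 = ~(t4 | t2) = ~((~((~((~(a3 ^ (~(a1 ^ a3)))) | a1)) ^ (~(a1 ^ a3)))) | (~(a3 ^ (~(a1 ^ a3)))))

~((~((~((~(a3 ^ (~(a1 ^ a3)))) | a1)) ^ (~(a1 ^ a3)))) | (~(a3 ^ (~(a1 ^ a3)))))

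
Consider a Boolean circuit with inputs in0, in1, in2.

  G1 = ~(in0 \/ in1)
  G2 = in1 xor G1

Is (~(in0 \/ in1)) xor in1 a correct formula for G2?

Yes

G1 = ~(in0 \/ in1)
G2 = in1 xor G1 = in1 xor (~(in0 \/ in1))
At in0=1, in1=0, in2=0: circuit gives 0, formula gives 0.
At in0=0, in1=0, in2=0: circuit gives 1, formula gives 1.
Agrees on all 8 inputs.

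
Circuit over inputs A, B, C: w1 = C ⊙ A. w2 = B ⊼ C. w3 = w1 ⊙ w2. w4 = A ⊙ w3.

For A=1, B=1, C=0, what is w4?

w1 = 0 ⊙ 1 = 0
w2 = 1 ⊼ 0 = 1
w3 = 0 ⊙ 1 = 0
w4 = 1 ⊙ 0 = 0

0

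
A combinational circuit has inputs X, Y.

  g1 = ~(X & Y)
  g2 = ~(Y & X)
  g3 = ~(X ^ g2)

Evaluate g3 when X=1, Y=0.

g2 = ~(0 & 1) = 1
g3 = ~(1 ^ 1) = 1

1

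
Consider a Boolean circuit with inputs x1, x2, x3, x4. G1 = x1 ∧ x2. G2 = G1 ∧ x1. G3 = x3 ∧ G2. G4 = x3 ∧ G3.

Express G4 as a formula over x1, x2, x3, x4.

x3 ∧ (x3 ∧ ((x1 ∧ x2) ∧ x1))

G1 = x1 ∧ x2
G2 = G1 ∧ x1 = (x1 ∧ x2) ∧ x1
G3 = x3 ∧ G2 = x3 ∧ ((x1 ∧ x2) ∧ x1)
G4 = x3 ∧ G3 = x3 ∧ (x3 ∧ ((x1 ∧ x2) ∧ x1))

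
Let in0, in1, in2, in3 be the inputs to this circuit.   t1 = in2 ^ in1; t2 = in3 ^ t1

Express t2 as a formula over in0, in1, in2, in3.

t1 = in2 ^ in1
t2 = in3 ^ t1 = in3 ^ (in2 ^ in1)

in3 ^ (in2 ^ in1)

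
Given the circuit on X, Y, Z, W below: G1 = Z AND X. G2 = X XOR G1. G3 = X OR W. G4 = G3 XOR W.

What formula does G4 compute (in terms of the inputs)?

G3 = X OR W
G4 = G3 XOR W = (X OR W) XOR W

(X OR W) XOR W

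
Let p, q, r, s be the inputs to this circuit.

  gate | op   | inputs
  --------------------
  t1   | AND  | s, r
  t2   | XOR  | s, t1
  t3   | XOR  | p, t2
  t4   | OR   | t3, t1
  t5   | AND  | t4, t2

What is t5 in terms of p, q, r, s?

t1 = s AND r
t2 = s XOR t1 = s XOR (s AND r)
t3 = p XOR t2 = p XOR (s XOR (s AND r))
t4 = t3 OR t1 = (p XOR (s XOR (s AND r))) OR (s AND r)
t5 = t4 AND t2 = ((p XOR (s XOR (s AND r))) OR (s AND r)) AND (s XOR (s AND r))

((p XOR (s XOR (s AND r))) OR (s AND r)) AND (s XOR (s AND r))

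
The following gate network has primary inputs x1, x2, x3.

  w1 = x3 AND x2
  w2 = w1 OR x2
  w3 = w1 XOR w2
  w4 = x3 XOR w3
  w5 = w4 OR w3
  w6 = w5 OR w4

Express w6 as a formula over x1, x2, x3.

((x3 XOR ((x3 AND x2) XOR ((x3 AND x2) OR x2))) OR ((x3 AND x2) XOR ((x3 AND x2) OR x2))) OR (x3 XOR ((x3 AND x2) XOR ((x3 AND x2) OR x2)))

w1 = x3 AND x2
w2 = w1 OR x2 = (x3 AND x2) OR x2
w3 = w1 XOR w2 = (x3 AND x2) XOR ((x3 AND x2) OR x2)
w4 = x3 XOR w3 = x3 XOR ((x3 AND x2) XOR ((x3 AND x2) OR x2))
w5 = w4 OR w3 = (x3 XOR ((x3 AND x2) XOR ((x3 AND x2) OR x2))) OR ((x3 AND x2) XOR ((x3 AND x2) OR x2))
w6 = w5 OR w4 = ((x3 XOR ((x3 AND x2) XOR ((x3 AND x2) OR x2))) OR ((x3 AND x2) XOR ((x3 AND x2) OR x2))) OR (x3 XOR ((x3 AND x2) XOR ((x3 AND x2) OR x2)))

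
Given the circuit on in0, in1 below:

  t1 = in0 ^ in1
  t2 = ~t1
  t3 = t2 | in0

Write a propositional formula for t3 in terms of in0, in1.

t1 = in0 ^ in1
t2 = ~t1 = ~(in0 ^ in1)
t3 = t2 | in0 = ~(in0 ^ in1) | in0

~(in0 ^ in1) | in0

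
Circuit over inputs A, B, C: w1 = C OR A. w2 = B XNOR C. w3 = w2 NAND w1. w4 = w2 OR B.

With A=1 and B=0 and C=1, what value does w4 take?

w2 = 0 XNOR 1 = 0
w4 = 0 OR 0 = 0

0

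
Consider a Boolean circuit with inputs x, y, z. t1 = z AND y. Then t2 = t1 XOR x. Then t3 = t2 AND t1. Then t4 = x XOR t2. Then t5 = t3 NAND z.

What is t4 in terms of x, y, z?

t1 = z AND y
t2 = t1 XOR x = (z AND y) XOR x
t4 = x XOR t2 = x XOR ((z AND y) XOR x)

x XOR ((z AND y) XOR x)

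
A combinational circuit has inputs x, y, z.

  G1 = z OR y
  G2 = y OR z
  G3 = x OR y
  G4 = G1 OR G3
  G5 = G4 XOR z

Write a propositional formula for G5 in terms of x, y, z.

((z OR y) OR (x OR y)) XOR z

G1 = z OR y
G3 = x OR y
G4 = G1 OR G3 = (z OR y) OR (x OR y)
G5 = G4 XOR z = ((z OR y) OR (x OR y)) XOR z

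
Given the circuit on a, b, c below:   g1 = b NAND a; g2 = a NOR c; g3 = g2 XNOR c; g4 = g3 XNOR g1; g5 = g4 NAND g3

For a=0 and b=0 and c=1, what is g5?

g1 = 0 NAND 0 = 1
g2 = 0 NOR 1 = 0
g3 = 0 XNOR 1 = 0
g4 = 0 XNOR 1 = 0
g5 = 0 NAND 0 = 1

1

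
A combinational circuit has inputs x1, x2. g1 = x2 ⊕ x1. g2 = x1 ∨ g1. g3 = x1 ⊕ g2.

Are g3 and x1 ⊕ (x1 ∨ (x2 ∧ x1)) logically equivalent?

No

g1 = x2 ⊕ x1
g2 = x1 ∨ g1 = x1 ∨ (x2 ⊕ x1)
g3 = x1 ⊕ g2 = x1 ⊕ (x1 ∨ (x2 ⊕ x1))
At x1=0, x2=1: circuit gives 1, formula gives 0.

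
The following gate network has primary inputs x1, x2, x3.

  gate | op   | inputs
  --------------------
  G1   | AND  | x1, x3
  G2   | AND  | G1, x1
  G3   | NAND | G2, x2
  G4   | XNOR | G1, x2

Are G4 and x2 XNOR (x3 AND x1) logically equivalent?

G1 = x1 AND x3
G4 = G1 XNOR x2 = (x1 AND x3) XNOR x2
At x1=0, x2=1, x3=0: circuit gives 0, formula gives 0.
At x1=0, x2=0, x3=0: circuit gives 1, formula gives 1.
Agrees on all 8 inputs.

Yes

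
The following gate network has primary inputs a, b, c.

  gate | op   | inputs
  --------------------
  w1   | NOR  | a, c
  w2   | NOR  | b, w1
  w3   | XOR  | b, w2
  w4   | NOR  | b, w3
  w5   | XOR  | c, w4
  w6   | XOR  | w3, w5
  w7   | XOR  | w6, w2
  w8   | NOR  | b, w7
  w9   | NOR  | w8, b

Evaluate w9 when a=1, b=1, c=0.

0

w1 = 1 NOR 0 = 0
w2 = 1 NOR 0 = 0
w3 = 1 XOR 0 = 1
w4 = 1 NOR 1 = 0
w5 = 0 XOR 0 = 0
w6 = 1 XOR 0 = 1
w7 = 1 XOR 0 = 1
w8 = 1 NOR 1 = 0
w9 = 0 NOR 1 = 0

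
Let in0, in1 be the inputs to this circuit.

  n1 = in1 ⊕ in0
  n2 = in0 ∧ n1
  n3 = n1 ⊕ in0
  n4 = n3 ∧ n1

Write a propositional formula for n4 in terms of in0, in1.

((in1 ⊕ in0) ⊕ in0) ∧ (in1 ⊕ in0)

n1 = in1 ⊕ in0
n3 = n1 ⊕ in0 = (in1 ⊕ in0) ⊕ in0
n4 = n3 ∧ n1 = ((in1 ⊕ in0) ⊕ in0) ∧ (in1 ⊕ in0)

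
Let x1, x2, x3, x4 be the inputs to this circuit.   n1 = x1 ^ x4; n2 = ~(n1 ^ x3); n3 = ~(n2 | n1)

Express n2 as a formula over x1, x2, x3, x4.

~((x1 ^ x4) ^ x3)

n1 = x1 ^ x4
n2 = ~(n1 ^ x3) = ~((x1 ^ x4) ^ x3)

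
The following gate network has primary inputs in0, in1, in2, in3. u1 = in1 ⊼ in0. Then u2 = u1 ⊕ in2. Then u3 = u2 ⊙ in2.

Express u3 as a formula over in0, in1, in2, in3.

u1 = in1 ⊼ in0
u2 = u1 ⊕ in2 = (in1 ⊼ in0) ⊕ in2
u3 = u2 ⊙ in2 = ((in1 ⊼ in0) ⊕ in2) ⊙ in2

((in1 ⊼ in0) ⊕ in2) ⊙ in2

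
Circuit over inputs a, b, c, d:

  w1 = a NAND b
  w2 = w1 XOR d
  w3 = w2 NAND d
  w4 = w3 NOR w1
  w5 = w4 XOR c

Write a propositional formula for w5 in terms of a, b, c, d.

((((a NAND b) XOR d) NAND d) NOR (a NAND b)) XOR c

w1 = a NAND b
w2 = w1 XOR d = (a NAND b) XOR d
w3 = w2 NAND d = ((a NAND b) XOR d) NAND d
w4 = w3 NOR w1 = (((a NAND b) XOR d) NAND d) NOR (a NAND b)
w5 = w4 XOR c = ((((a NAND b) XOR d) NAND d) NOR (a NAND b)) XOR c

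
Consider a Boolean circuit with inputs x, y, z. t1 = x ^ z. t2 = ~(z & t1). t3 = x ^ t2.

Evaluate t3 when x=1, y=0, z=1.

t1 = 1 ^ 1 = 0
t2 = ~(1 & 0) = 1
t3 = 1 ^ 1 = 0

0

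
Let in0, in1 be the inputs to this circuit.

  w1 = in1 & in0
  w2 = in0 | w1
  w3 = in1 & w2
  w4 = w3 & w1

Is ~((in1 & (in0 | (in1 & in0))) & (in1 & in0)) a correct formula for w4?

No

w1 = in1 & in0
w2 = in0 | w1 = in0 | (in1 & in0)
w3 = in1 & w2 = in1 & (in0 | (in1 & in0))
w4 = w3 & w1 = (in1 & (in0 | (in1 & in0))) & (in1 & in0)
At in0=0, in1=0: circuit gives 0, formula gives 1.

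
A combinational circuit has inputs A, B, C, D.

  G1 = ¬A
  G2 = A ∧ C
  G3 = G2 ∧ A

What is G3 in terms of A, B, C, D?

G2 = A ∧ C
G3 = G2 ∧ A = (A ∧ C) ∧ A

(A ∧ C) ∧ A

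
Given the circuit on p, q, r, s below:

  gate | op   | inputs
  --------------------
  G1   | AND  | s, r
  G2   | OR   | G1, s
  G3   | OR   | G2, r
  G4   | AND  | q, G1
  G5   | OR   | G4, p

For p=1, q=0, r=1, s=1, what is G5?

G1 = 1 AND 1 = 1
G4 = 0 AND 1 = 0
G5 = 0 OR 1 = 1

1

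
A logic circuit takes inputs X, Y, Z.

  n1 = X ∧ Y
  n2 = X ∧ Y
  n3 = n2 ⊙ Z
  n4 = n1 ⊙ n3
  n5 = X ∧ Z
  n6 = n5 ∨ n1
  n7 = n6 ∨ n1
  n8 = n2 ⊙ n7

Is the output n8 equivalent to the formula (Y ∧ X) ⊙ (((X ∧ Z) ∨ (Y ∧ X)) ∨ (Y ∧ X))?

n1 = X ∧ Y
n2 = X ∧ Y
n5 = X ∧ Z
n6 = n5 ∨ n1 = (X ∧ Z) ∨ (X ∧ Y)
n7 = n6 ∨ n1 = ((X ∧ Z) ∨ (X ∧ Y)) ∨ (X ∧ Y)
n8 = n2 ⊙ n7 = (X ∧ Y) ⊙ (((X ∧ Z) ∨ (X ∧ Y)) ∨ (X ∧ Y))
At X=1, Y=0, Z=1: circuit gives 0, formula gives 0.
At X=0, Y=0, Z=0: circuit gives 1, formula gives 1.
Agrees on all 8 inputs.

Yes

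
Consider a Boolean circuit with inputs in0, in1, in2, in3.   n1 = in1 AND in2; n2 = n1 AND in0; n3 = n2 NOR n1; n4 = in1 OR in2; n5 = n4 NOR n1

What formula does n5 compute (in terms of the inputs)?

(in1 OR in2) NOR (in1 AND in2)

n1 = in1 AND in2
n4 = in1 OR in2
n5 = n4 NOR n1 = (in1 OR in2) NOR (in1 AND in2)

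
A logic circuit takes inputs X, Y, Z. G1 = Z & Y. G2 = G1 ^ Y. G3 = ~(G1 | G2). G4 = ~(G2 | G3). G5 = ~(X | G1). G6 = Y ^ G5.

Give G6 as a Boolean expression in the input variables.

Y ^ (~(X | (Z & Y)))

G1 = Z & Y
G5 = ~(X | G1) = ~(X | (Z & Y))
G6 = Y ^ G5 = Y ^ (~(X | (Z & Y)))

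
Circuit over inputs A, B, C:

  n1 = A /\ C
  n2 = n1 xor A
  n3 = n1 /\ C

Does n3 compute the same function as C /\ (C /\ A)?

n1 = A /\ C
n3 = n1 /\ C = (A /\ C) /\ C
At A=0, B=0, C=0: circuit gives 0, formula gives 0.
At A=1, B=0, C=1: circuit gives 1, formula gives 1.
Agrees on all 8 inputs.

Yes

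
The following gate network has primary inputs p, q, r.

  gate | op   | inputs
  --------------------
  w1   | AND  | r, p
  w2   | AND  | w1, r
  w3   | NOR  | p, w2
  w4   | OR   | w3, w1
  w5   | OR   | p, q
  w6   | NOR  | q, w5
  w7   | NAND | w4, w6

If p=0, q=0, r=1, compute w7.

0

w1 = 1 AND 0 = 0
w2 = 0 AND 1 = 0
w3 = 0 NOR 0 = 1
w4 = 1 OR 0 = 1
w5 = 0 OR 0 = 0
w6 = 0 NOR 0 = 1
w7 = 1 NAND 1 = 0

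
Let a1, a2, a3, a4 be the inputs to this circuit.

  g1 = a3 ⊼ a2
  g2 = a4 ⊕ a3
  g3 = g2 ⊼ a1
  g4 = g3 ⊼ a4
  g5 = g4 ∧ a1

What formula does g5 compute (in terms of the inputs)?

g2 = a4 ⊕ a3
g3 = g2 ⊼ a1 = (a4 ⊕ a3) ⊼ a1
g4 = g3 ⊼ a4 = ((a4 ⊕ a3) ⊼ a1) ⊼ a4
g5 = g4 ∧ a1 = (((a4 ⊕ a3) ⊼ a1) ⊼ a4) ∧ a1

(((a4 ⊕ a3) ⊼ a1) ⊼ a4) ∧ a1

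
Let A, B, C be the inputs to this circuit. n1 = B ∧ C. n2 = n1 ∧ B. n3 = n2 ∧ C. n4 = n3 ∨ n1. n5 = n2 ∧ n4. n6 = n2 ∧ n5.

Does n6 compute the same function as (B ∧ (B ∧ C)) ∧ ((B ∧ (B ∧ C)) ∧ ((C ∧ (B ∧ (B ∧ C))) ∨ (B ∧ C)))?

Yes

n1 = B ∧ C
n2 = n1 ∧ B = (B ∧ C) ∧ B
n3 = n2 ∧ C = ((B ∧ C) ∧ B) ∧ C
n4 = n3 ∨ n1 = (((B ∧ C) ∧ B) ∧ C) ∨ (B ∧ C)
n5 = n2 ∧ n4 = ((B ∧ C) ∧ B) ∧ ((((B ∧ C) ∧ B) ∧ C) ∨ (B ∧ C))
n6 = n2 ∧ n5 = ((B ∧ C) ∧ B) ∧ (((B ∧ C) ∧ B) ∧ ((((B ∧ C) ∧ B) ∧ C) ∨ (B ∧ C)))
At A=0, B=0, C=0: circuit gives 0, formula gives 0.
At A=0, B=1, C=1: circuit gives 1, formula gives 1.
Agrees on all 8 inputs.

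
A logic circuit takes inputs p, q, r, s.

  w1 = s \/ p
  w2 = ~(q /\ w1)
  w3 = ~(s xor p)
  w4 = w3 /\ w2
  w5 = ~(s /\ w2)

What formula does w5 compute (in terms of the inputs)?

w1 = s \/ p
w2 = ~(q /\ w1) = ~(q /\ (s \/ p))
w5 = ~(s /\ w2) = ~(s /\ (~(q /\ (s \/ p))))

~(s /\ (~(q /\ (s \/ p))))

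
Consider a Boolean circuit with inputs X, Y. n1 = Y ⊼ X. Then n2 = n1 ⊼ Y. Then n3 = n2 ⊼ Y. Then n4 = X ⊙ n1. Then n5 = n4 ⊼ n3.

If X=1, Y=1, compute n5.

n1 = 1 ⊼ 1 = 0
n2 = 0 ⊼ 1 = 1
n3 = 1 ⊼ 1 = 0
n4 = 1 ⊙ 0 = 0
n5 = 0 ⊼ 0 = 1

1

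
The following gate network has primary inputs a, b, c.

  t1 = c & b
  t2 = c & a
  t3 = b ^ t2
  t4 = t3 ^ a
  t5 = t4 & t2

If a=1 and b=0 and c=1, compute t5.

t2 = 1 & 1 = 1
t3 = 0 ^ 1 = 1
t4 = 1 ^ 1 = 0
t5 = 0 & 1 = 0

0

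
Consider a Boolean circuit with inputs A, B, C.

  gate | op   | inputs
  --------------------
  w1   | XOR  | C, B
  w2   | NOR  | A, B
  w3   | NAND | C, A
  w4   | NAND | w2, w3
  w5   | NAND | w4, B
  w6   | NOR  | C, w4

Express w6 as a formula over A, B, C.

C NOR ((A NOR B) NAND (C NAND A))

w2 = A NOR B
w3 = C NAND A
w4 = w2 NAND w3 = (A NOR B) NAND (C NAND A)
w6 = C NOR w4 = C NOR ((A NOR B) NAND (C NAND A))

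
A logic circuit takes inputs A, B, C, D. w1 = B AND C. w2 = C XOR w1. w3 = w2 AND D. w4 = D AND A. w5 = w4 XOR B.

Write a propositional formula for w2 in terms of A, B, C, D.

C XOR (B AND C)

w1 = B AND C
w2 = C XOR w1 = C XOR (B AND C)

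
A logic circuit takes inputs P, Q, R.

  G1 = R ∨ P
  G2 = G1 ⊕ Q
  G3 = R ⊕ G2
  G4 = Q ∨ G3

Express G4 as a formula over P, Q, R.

G1 = R ∨ P
G2 = G1 ⊕ Q = (R ∨ P) ⊕ Q
G3 = R ⊕ G2 = R ⊕ ((R ∨ P) ⊕ Q)
G4 = Q ∨ G3 = Q ∨ (R ⊕ ((R ∨ P) ⊕ Q))

Q ∨ (R ⊕ ((R ∨ P) ⊕ Q))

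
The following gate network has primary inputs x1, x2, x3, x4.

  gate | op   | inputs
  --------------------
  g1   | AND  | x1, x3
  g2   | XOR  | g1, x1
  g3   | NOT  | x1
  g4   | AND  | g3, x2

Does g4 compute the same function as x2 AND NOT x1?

Yes

g3 = NOT x1
g4 = g3 AND x2 = NOT x1 AND x2
At x1=0, x2=0, x3=0, x4=0: circuit gives 0, formula gives 0.
At x1=0, x2=1, x3=0, x4=0: circuit gives 1, formula gives 1.
Agrees on all 16 inputs.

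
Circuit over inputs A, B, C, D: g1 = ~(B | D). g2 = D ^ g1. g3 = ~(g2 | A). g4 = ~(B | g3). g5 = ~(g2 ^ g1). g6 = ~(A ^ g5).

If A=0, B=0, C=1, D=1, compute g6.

g1 = ~(0 | 1) = 0
g2 = 1 ^ 0 = 1
g5 = ~(1 ^ 0) = 0
g6 = ~(0 ^ 0) = 1

1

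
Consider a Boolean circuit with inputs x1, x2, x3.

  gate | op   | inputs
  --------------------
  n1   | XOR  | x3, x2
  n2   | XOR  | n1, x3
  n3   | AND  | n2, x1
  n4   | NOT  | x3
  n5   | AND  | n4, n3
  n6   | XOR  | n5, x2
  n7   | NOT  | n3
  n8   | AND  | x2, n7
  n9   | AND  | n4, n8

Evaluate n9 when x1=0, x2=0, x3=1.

n1 = 1 XOR 0 = 1
n2 = 1 XOR 1 = 0
n3 = 0 AND 0 = 0
n4 = NOT 1 = 0
n7 = NOT 0 = 1
n8 = 0 AND 1 = 0
n9 = 0 AND 0 = 0

0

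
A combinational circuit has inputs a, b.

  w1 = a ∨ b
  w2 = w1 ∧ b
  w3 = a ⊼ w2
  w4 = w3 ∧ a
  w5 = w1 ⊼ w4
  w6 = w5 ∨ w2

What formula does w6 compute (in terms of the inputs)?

w1 = a ∨ b
w2 = w1 ∧ b = (a ∨ b) ∧ b
w3 = a ⊼ w2 = a ⊼ ((a ∨ b) ∧ b)
w4 = w3 ∧ a = (a ⊼ ((a ∨ b) ∧ b)) ∧ a
w5 = w1 ⊼ w4 = (a ∨ b) ⊼ ((a ⊼ ((a ∨ b) ∧ b)) ∧ a)
w6 = w5 ∨ w2 = ((a ∨ b) ⊼ ((a ⊼ ((a ∨ b) ∧ b)) ∧ a)) ∨ ((a ∨ b) ∧ b)

((a ∨ b) ⊼ ((a ⊼ ((a ∨ b) ∧ b)) ∧ a)) ∨ ((a ∨ b) ∧ b)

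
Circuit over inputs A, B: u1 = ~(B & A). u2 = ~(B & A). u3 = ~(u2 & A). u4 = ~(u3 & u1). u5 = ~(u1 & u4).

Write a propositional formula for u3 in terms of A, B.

u2 = ~(B & A)
u3 = ~(u2 & A) = ~((~(B & A)) & A)

~((~(B & A)) & A)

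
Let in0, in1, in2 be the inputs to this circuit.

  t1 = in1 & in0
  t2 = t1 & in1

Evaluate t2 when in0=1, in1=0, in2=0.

0

t1 = 0 & 1 = 0
t2 = 0 & 0 = 0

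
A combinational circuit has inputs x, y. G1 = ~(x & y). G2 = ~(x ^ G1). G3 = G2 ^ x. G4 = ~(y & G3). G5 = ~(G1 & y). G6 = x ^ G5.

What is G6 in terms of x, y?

x ^ (~((~(x & y)) & y))

G1 = ~(x & y)
G5 = ~(G1 & y) = ~((~(x & y)) & y)
G6 = x ^ G5 = x ^ (~((~(x & y)) & y))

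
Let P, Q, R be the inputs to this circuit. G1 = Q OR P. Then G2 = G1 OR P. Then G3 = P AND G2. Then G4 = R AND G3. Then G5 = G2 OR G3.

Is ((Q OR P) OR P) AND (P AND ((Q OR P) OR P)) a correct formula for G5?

No

G1 = Q OR P
G2 = G1 OR P = (Q OR P) OR P
G3 = P AND G2 = P AND ((Q OR P) OR P)
G5 = G2 OR G3 = ((Q OR P) OR P) OR (P AND ((Q OR P) OR P))
At P=0, Q=1, R=0: circuit gives 1, formula gives 0.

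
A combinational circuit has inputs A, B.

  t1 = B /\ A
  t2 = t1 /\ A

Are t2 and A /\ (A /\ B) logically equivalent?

Yes

t1 = B /\ A
t2 = t1 /\ A = (B /\ A) /\ A
At A=0, B=0: circuit gives 0, formula gives 0.
At A=1, B=1: circuit gives 1, formula gives 1.
Agrees on all 4 inputs.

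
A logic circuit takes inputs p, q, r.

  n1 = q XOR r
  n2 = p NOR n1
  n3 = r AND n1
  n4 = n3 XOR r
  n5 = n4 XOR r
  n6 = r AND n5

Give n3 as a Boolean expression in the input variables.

n1 = q XOR r
n3 = r AND n1 = r AND (q XOR r)

r AND (q XOR r)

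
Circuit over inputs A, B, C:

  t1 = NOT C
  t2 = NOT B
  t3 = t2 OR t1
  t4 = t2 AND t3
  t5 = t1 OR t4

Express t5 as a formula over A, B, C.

t1 = NOT C
t2 = NOT B
t3 = t2 OR t1 = NOT B OR NOT C
t4 = t2 AND t3 = NOT B AND (NOT B OR NOT C)
t5 = t1 OR t4 = NOT C OR (NOT B AND (NOT B OR NOT C))

NOT C OR (NOT B AND (NOT B OR NOT C))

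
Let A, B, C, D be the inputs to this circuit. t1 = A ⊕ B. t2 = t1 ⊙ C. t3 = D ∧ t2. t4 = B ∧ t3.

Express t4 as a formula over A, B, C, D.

B ∧ (D ∧ ((A ⊕ B) ⊙ C))

t1 = A ⊕ B
t2 = t1 ⊙ C = (A ⊕ B) ⊙ C
t3 = D ∧ t2 = D ∧ ((A ⊕ B) ⊙ C)
t4 = B ∧ t3 = B ∧ (D ∧ ((A ⊕ B) ⊙ C))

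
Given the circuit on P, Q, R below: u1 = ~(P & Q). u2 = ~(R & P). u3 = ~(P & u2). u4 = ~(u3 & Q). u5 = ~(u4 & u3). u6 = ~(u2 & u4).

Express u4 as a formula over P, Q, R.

u2 = ~(R & P)
u3 = ~(P & u2) = ~(P & (~(R & P)))
u4 = ~(u3 & Q) = ~((~(P & (~(R & P)))) & Q)

~((~(P & (~(R & P)))) & Q)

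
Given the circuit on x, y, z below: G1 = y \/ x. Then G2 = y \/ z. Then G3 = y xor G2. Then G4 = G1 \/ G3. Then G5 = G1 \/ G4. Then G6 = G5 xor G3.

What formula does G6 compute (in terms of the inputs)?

((y \/ x) \/ ((y \/ x) \/ (y xor (y \/ z)))) xor (y xor (y \/ z))

G1 = y \/ x
G2 = y \/ z
G3 = y xor G2 = y xor (y \/ z)
G4 = G1 \/ G3 = (y \/ x) \/ (y xor (y \/ z))
G5 = G1 \/ G4 = (y \/ x) \/ ((y \/ x) \/ (y xor (y \/ z)))
G6 = G5 xor G3 = ((y \/ x) \/ ((y \/ x) \/ (y xor (y \/ z)))) xor (y xor (y \/ z))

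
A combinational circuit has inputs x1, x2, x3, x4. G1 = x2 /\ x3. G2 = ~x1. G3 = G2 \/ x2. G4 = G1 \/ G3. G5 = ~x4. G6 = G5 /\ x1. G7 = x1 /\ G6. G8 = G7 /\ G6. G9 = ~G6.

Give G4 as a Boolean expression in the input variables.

(x2 /\ x3) \/ (~x1 \/ x2)

G1 = x2 /\ x3
G2 = ~x1
G3 = G2 \/ x2 = ~x1 \/ x2
G4 = G1 \/ G3 = (x2 /\ x3) \/ (~x1 \/ x2)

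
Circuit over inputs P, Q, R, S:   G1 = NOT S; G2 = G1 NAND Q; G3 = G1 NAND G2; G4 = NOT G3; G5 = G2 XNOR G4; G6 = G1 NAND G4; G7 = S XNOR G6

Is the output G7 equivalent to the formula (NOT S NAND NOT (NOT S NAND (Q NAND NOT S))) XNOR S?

G1 = NOT S
G2 = G1 NAND Q = NOT S NAND Q
G3 = G1 NAND G2 = NOT S NAND (NOT S NAND Q)
G4 = NOT G3 = NOT (NOT S NAND (NOT S NAND Q))
G6 = G1 NAND G4 = NOT S NAND NOT (NOT S NAND (NOT S NAND Q))
G7 = S XNOR G6 = S XNOR (NOT S NAND NOT (NOT S NAND (NOT S NAND Q)))
At P=0, Q=1, R=0, S=0: circuit gives 0, formula gives 0.
At P=0, Q=0, R=0, S=0: circuit gives 1, formula gives 1.
Agrees on all 16 inputs.

Yes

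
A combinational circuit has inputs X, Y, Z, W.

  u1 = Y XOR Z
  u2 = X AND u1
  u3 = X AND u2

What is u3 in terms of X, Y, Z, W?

X AND (X AND (Y XOR Z))

u1 = Y XOR Z
u2 = X AND u1 = X AND (Y XOR Z)
u3 = X AND u2 = X AND (X AND (Y XOR Z))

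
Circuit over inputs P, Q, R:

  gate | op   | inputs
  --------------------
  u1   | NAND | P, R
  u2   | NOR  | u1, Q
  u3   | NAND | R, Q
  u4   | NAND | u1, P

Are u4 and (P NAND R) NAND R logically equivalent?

No

u1 = P NAND R
u4 = u1 NAND P = (P NAND R) NAND P
At P=0, Q=0, R=1: circuit gives 1, formula gives 0.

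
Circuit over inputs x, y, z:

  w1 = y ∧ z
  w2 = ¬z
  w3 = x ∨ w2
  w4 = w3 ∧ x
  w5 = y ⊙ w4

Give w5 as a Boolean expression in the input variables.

w2 = ¬z
w3 = x ∨ w2 = x ∨ ¬z
w4 = w3 ∧ x = (x ∨ ¬z) ∧ x
w5 = y ⊙ w4 = y ⊙ ((x ∨ ¬z) ∧ x)

y ⊙ ((x ∨ ¬z) ∧ x)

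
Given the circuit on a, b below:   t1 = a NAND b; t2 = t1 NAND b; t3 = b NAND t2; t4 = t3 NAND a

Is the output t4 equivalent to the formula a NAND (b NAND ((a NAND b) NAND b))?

t1 = a NAND b
t2 = t1 NAND b = (a NAND b) NAND b
t3 = b NAND t2 = b NAND ((a NAND b) NAND b)
t4 = t3 NAND a = (b NAND ((a NAND b) NAND b)) NAND a
At a=1, b=0: circuit gives 0, formula gives 0.
At a=0, b=0: circuit gives 1, formula gives 1.
Agrees on all 4 inputs.

Yes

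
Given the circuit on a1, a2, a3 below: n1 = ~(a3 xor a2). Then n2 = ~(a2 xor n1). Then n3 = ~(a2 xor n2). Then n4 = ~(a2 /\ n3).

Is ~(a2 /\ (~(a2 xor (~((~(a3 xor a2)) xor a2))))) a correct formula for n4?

n1 = ~(a3 xor a2)
n2 = ~(a2 xor n1) = ~(a2 xor (~(a3 xor a2)))
n3 = ~(a2 xor n2) = ~(a2 xor (~(a2 xor (~(a3 xor a2)))))
n4 = ~(a2 /\ n3) = ~(a2 /\ (~(a2 xor (~(a2 xor (~(a3 xor a2)))))))
At a1=0, a2=1, a3=1: circuit gives 0, formula gives 0.
At a1=0, a2=0, a3=0: circuit gives 1, formula gives 1.
Agrees on all 8 inputs.

Yes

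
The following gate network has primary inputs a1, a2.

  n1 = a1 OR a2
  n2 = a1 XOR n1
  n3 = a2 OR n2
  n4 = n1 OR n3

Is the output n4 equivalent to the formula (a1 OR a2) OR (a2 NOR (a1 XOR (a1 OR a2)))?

No

n1 = a1 OR a2
n2 = a1 XOR n1 = a1 XOR (a1 OR a2)
n3 = a2 OR n2 = a2 OR (a1 XOR (a1 OR a2))
n4 = n1 OR n3 = (a1 OR a2) OR (a2 OR (a1 XOR (a1 OR a2)))
At a1=0, a2=0: circuit gives 0, formula gives 1.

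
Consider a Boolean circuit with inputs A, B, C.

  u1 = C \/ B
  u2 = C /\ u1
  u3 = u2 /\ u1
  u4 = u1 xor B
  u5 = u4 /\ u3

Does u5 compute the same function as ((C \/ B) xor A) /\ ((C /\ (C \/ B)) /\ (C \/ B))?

u1 = C \/ B
u2 = C /\ u1 = C /\ (C \/ B)
u3 = u2 /\ u1 = (C /\ (C \/ B)) /\ (C \/ B)
u4 = u1 xor B = (C \/ B) xor B
u5 = u4 /\ u3 = ((C \/ B) xor B) /\ ((C /\ (C \/ B)) /\ (C \/ B))
At A=0, B=1, C=1: circuit gives 0, formula gives 1.

No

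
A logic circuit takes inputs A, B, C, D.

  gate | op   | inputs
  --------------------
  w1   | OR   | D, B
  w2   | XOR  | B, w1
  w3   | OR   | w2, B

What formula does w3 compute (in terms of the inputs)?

(B XOR (D OR B)) OR B

w1 = D OR B
w2 = B XOR w1 = B XOR (D OR B)
w3 = w2 OR B = (B XOR (D OR B)) OR B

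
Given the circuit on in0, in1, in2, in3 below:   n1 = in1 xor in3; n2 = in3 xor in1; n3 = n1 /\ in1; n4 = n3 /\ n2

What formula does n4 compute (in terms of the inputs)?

((in1 xor in3) /\ in1) /\ (in3 xor in1)

n1 = in1 xor in3
n2 = in3 xor in1
n3 = n1 /\ in1 = (in1 xor in3) /\ in1
n4 = n3 /\ n2 = ((in1 xor in3) /\ in1) /\ (in3 xor in1)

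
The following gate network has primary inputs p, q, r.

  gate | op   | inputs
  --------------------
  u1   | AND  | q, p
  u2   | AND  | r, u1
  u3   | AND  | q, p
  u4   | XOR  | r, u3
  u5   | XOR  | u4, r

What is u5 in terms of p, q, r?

(r XOR (q AND p)) XOR r

u3 = q AND p
u4 = r XOR u3 = r XOR (q AND p)
u5 = u4 XOR r = (r XOR (q AND p)) XOR r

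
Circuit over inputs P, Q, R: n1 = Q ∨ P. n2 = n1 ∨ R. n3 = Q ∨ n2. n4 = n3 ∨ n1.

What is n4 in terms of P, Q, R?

(Q ∨ ((Q ∨ P) ∨ R)) ∨ (Q ∨ P)

n1 = Q ∨ P
n2 = n1 ∨ R = (Q ∨ P) ∨ R
n3 = Q ∨ n2 = Q ∨ ((Q ∨ P) ∨ R)
n4 = n3 ∨ n1 = (Q ∨ ((Q ∨ P) ∨ R)) ∨ (Q ∨ P)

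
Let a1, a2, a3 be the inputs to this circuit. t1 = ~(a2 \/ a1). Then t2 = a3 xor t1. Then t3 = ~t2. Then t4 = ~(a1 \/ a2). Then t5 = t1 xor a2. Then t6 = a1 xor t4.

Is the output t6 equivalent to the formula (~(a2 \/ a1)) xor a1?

t4 = ~(a1 \/ a2)
t6 = a1 xor t4 = a1 xor (~(a1 \/ a2))
At a1=0, a2=1, a3=0: circuit gives 0, formula gives 0.
At a1=0, a2=0, a3=0: circuit gives 1, formula gives 1.
Agrees on all 8 inputs.

Yes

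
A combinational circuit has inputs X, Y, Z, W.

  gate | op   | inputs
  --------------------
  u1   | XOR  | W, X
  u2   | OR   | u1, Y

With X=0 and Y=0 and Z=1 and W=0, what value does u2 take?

u1 = 0 XOR 0 = 0
u2 = 0 OR 0 = 0

0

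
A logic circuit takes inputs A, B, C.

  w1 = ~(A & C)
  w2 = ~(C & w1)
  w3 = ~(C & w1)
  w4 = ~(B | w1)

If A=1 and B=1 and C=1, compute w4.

0

w1 = ~(1 & 1) = 0
w4 = ~(1 | 0) = 0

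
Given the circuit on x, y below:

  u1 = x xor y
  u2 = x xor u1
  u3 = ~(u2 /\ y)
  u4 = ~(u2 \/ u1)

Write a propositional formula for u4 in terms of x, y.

~((x xor (x xor y)) \/ (x xor y))

u1 = x xor y
u2 = x xor u1 = x xor (x xor y)
u4 = ~(u2 \/ u1) = ~((x xor (x xor y)) \/ (x xor y))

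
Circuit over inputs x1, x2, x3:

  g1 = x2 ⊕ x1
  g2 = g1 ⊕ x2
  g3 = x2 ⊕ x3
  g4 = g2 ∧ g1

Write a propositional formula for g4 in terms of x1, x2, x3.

g1 = x2 ⊕ x1
g2 = g1 ⊕ x2 = (x2 ⊕ x1) ⊕ x2
g4 = g2 ∧ g1 = ((x2 ⊕ x1) ⊕ x2) ∧ (x2 ⊕ x1)

((x2 ⊕ x1) ⊕ x2) ∧ (x2 ⊕ x1)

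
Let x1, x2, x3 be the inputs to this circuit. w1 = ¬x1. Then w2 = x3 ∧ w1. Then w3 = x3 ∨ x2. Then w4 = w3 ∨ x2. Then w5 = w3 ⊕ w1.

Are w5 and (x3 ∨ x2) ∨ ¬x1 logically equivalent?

No

w1 = ¬x1
w3 = x3 ∨ x2
w5 = w3 ⊕ w1 = (x3 ∨ x2) ⊕ ¬x1
At x1=0, x2=0, x3=1: circuit gives 0, formula gives 1.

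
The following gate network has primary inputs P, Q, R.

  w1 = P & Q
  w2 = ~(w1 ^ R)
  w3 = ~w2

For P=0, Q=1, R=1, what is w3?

w1 = 0 & 1 = 0
w2 = ~(0 ^ 1) = 0
w3 = ~0 = 1

1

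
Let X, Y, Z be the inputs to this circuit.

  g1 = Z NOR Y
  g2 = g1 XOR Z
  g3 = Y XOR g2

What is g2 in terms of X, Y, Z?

g1 = Z NOR Y
g2 = g1 XOR Z = (Z NOR Y) XOR Z

(Z NOR Y) XOR Z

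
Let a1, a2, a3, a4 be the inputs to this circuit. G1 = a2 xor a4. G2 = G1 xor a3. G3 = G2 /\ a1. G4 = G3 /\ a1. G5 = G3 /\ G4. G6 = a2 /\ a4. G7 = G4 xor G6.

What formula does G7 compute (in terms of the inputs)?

((((a2 xor a4) xor a3) /\ a1) /\ a1) xor (a2 /\ a4)

G1 = a2 xor a4
G2 = G1 xor a3 = (a2 xor a4) xor a3
G3 = G2 /\ a1 = ((a2 xor a4) xor a3) /\ a1
G4 = G3 /\ a1 = (((a2 xor a4) xor a3) /\ a1) /\ a1
G6 = a2 /\ a4
G7 = G4 xor G6 = ((((a2 xor a4) xor a3) /\ a1) /\ a1) xor (a2 /\ a4)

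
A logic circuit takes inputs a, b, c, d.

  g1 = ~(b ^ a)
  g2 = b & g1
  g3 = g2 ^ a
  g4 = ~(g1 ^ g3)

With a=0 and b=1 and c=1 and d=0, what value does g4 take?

1

g1 = ~(1 ^ 0) = 0
g2 = 1 & 0 = 0
g3 = 0 ^ 0 = 0
g4 = ~(0 ^ 0) = 1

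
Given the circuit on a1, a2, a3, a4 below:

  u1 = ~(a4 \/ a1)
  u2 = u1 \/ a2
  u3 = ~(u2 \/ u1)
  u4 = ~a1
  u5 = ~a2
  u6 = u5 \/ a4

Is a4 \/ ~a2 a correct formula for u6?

u5 = ~a2
u6 = u5 \/ a4 = ~a2 \/ a4
At a1=0, a2=1, a3=0, a4=0: circuit gives 0, formula gives 0.
At a1=0, a2=0, a3=0, a4=0: circuit gives 1, formula gives 1.
Agrees on all 16 inputs.

Yes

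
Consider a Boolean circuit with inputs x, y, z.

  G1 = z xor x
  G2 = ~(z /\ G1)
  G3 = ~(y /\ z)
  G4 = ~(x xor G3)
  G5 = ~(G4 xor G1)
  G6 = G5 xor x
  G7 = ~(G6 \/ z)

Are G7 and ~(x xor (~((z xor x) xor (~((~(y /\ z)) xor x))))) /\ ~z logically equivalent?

G1 = z xor x
G3 = ~(y /\ z)
G4 = ~(x xor G3) = ~(x xor (~(y /\ z)))
G5 = ~(G4 xor G1) = ~((~(x xor (~(y /\ z)))) xor (z xor x))
G6 = G5 xor x = (~((~(x xor (~(y /\ z)))) xor (z xor x))) xor x
G7 = ~(G6 \/ z) = ~(((~((~(x xor (~(y /\ z)))) xor (z xor x))) xor x) \/ z)
At x=0, y=0, z=0: circuit gives 0, formula gives 0.
At x=1, y=0, z=0: circuit gives 1, formula gives 1.
Agrees on all 8 inputs.

Yes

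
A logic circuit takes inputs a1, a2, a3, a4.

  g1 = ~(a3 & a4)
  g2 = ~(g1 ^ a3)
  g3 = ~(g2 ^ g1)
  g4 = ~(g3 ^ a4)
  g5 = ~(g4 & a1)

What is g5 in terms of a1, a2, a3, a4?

g1 = ~(a3 & a4)
g2 = ~(g1 ^ a3) = ~((~(a3 & a4)) ^ a3)
g3 = ~(g2 ^ g1) = ~((~((~(a3 & a4)) ^ a3)) ^ (~(a3 & a4)))
g4 = ~(g3 ^ a4) = ~((~((~((~(a3 & a4)) ^ a3)) ^ (~(a3 & a4)))) ^ a4)
g5 = ~(g4 & a1) = ~((~((~((~((~(a3 & a4)) ^ a3)) ^ (~(a3 & a4)))) ^ a4)) & a1)

~((~((~((~((~(a3 & a4)) ^ a3)) ^ (~(a3 & a4)))) ^ a4)) & a1)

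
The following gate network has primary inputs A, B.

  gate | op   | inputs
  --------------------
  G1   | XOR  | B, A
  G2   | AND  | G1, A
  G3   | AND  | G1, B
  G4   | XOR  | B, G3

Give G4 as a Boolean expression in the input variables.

G1 = B XOR A
G3 = G1 AND B = (B XOR A) AND B
G4 = B XOR G3 = B XOR ((B XOR A) AND B)

B XOR ((B XOR A) AND B)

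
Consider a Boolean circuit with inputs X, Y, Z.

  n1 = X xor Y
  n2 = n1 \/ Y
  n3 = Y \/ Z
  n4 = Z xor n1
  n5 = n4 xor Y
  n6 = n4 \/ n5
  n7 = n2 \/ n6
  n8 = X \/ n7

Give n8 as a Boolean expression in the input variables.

X \/ (((X xor Y) \/ Y) \/ ((Z xor (X xor Y)) \/ ((Z xor (X xor Y)) xor Y)))

n1 = X xor Y
n2 = n1 \/ Y = (X xor Y) \/ Y
n4 = Z xor n1 = Z xor (X xor Y)
n5 = n4 xor Y = (Z xor (X xor Y)) xor Y
n6 = n4 \/ n5 = (Z xor (X xor Y)) \/ ((Z xor (X xor Y)) xor Y)
n7 = n2 \/ n6 = ((X xor Y) \/ Y) \/ ((Z xor (X xor Y)) \/ ((Z xor (X xor Y)) xor Y))
n8 = X \/ n7 = X \/ (((X xor Y) \/ Y) \/ ((Z xor (X xor Y)) \/ ((Z xor (X xor Y)) xor Y)))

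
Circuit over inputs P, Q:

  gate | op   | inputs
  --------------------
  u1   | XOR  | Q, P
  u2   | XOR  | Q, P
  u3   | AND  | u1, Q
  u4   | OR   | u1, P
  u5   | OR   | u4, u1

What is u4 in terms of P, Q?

u1 = Q XOR P
u4 = u1 OR P = (Q XOR P) OR P

(Q XOR P) OR P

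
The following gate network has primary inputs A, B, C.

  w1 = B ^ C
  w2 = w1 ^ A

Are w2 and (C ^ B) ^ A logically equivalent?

Yes

w1 = B ^ C
w2 = w1 ^ A = (B ^ C) ^ A
At A=0, B=0, C=0: circuit gives 0, formula gives 0.
At A=0, B=0, C=1: circuit gives 1, formula gives 1.
Agrees on all 8 inputs.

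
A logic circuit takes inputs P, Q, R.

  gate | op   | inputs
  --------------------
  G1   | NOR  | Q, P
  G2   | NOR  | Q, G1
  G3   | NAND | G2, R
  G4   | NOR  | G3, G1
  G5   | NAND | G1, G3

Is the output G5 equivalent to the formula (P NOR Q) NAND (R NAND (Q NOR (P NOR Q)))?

G1 = Q NOR P
G2 = Q NOR G1 = Q NOR (Q NOR P)
G3 = G2 NAND R = (Q NOR (Q NOR P)) NAND R
G5 = G1 NAND G3 = (Q NOR P) NAND ((Q NOR (Q NOR P)) NAND R)
At P=0, Q=0, R=0: circuit gives 0, formula gives 0.
At P=0, Q=1, R=0: circuit gives 1, formula gives 1.
Agrees on all 8 inputs.

Yes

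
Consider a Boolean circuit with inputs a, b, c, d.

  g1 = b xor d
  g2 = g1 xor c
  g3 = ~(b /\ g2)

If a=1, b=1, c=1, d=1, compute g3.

0

g1 = 1 xor 1 = 0
g2 = 0 xor 1 = 1
g3 = ~(1 /\ 1) = 0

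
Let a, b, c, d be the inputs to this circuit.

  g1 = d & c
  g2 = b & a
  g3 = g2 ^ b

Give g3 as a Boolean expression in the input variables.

g2 = b & a
g3 = g2 ^ b = (b & a) ^ b

(b & a) ^ b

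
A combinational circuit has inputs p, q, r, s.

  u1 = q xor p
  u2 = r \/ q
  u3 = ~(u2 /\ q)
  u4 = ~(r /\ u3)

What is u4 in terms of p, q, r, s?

~(r /\ (~((r \/ q) /\ q)))

u2 = r \/ q
u3 = ~(u2 /\ q) = ~((r \/ q) /\ q)
u4 = ~(r /\ u3) = ~(r /\ (~((r \/ q) /\ q)))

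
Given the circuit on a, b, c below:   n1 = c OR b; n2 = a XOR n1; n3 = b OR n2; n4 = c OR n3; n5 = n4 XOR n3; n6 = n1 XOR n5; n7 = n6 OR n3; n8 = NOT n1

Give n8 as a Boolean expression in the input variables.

NOT (c OR b)

n1 = c OR b
n8 = NOT n1 = NOT (c OR b)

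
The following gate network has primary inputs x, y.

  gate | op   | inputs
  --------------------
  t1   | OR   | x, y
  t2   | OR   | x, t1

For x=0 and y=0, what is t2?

0

t1 = 0 OR 0 = 0
t2 = 0 OR 0 = 0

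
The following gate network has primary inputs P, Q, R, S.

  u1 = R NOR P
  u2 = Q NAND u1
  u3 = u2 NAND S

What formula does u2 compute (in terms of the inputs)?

u1 = R NOR P
u2 = Q NAND u1 = Q NAND (R NOR P)

Q NAND (R NOR P)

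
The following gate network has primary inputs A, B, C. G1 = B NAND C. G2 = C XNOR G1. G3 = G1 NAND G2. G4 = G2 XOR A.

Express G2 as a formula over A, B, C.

C XNOR (B NAND C)

G1 = B NAND C
G2 = C XNOR G1 = C XNOR (B NAND C)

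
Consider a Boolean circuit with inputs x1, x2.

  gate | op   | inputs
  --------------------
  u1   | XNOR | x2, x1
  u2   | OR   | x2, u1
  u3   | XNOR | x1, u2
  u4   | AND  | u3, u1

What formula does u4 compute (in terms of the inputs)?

u1 = x2 XNOR x1
u2 = x2 OR u1 = x2 OR (x2 XNOR x1)
u3 = x1 XNOR u2 = x1 XNOR (x2 OR (x2 XNOR x1))
u4 = u3 AND u1 = (x1 XNOR (x2 OR (x2 XNOR x1))) AND (x2 XNOR x1)

(x1 XNOR (x2 OR (x2 XNOR x1))) AND (x2 XNOR x1)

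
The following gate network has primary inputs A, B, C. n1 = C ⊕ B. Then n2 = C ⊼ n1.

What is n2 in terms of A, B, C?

C ⊼ (C ⊕ B)

n1 = C ⊕ B
n2 = C ⊼ n1 = C ⊼ (C ⊕ B)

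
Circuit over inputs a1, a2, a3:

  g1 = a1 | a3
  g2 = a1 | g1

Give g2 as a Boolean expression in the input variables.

g1 = a1 | a3
g2 = a1 | g1 = a1 | (a1 | a3)

a1 | (a1 | a3)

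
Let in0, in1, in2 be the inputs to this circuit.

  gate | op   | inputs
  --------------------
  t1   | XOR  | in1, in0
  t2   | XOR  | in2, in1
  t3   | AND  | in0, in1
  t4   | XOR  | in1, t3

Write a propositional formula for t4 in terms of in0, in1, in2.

in1 XOR (in0 AND in1)

t3 = in0 AND in1
t4 = in1 XOR t3 = in1 XOR (in0 AND in1)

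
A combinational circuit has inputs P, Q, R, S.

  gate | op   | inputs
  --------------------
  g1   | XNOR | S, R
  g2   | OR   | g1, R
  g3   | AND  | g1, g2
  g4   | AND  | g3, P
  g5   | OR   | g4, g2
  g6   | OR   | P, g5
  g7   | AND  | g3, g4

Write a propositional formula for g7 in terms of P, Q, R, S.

((S XNOR R) AND ((S XNOR R) OR R)) AND (((S XNOR R) AND ((S XNOR R) OR R)) AND P)

g1 = S XNOR R
g2 = g1 OR R = (S XNOR R) OR R
g3 = g1 AND g2 = (S XNOR R) AND ((S XNOR R) OR R)
g4 = g3 AND P = ((S XNOR R) AND ((S XNOR R) OR R)) AND P
g7 = g3 AND g4 = ((S XNOR R) AND ((S XNOR R) OR R)) AND (((S XNOR R) AND ((S XNOR R) OR R)) AND P)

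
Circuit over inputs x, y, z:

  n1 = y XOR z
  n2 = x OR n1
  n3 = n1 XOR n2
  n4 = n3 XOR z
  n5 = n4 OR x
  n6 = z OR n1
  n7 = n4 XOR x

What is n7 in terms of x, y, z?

n1 = y XOR z
n2 = x OR n1 = x OR (y XOR z)
n3 = n1 XOR n2 = (y XOR z) XOR (x OR (y XOR z))
n4 = n3 XOR z = ((y XOR z) XOR (x OR (y XOR z))) XOR z
n7 = n4 XOR x = (((y XOR z) XOR (x OR (y XOR z))) XOR z) XOR x

(((y XOR z) XOR (x OR (y XOR z))) XOR z) XOR x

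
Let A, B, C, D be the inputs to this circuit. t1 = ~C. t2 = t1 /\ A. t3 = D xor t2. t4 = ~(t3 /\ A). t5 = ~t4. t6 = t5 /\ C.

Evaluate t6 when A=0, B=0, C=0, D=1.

t1 = ~0 = 1
t2 = 1 /\ 0 = 0
t3 = 1 xor 0 = 1
t4 = ~(1 /\ 0) = 1
t5 = ~1 = 0
t6 = 0 /\ 0 = 0

0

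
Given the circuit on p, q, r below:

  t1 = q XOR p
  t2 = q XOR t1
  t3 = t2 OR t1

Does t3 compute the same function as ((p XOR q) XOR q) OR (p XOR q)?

t1 = q XOR p
t2 = q XOR t1 = q XOR (q XOR p)
t3 = t2 OR t1 = (q XOR (q XOR p)) OR (q XOR p)
At p=0, q=0, r=0: circuit gives 0, formula gives 0.
At p=0, q=1, r=0: circuit gives 1, formula gives 1.
Agrees on all 8 inputs.

Yes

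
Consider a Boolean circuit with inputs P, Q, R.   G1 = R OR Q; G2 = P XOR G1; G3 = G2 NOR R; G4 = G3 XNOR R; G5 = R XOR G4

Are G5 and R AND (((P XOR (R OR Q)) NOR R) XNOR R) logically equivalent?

No

G1 = R OR Q
G2 = P XOR G1 = P XOR (R OR Q)
G3 = G2 NOR R = (P XOR (R OR Q)) NOR R
G4 = G3 XNOR R = ((P XOR (R OR Q)) NOR R) XNOR R
G5 = R XOR G4 = R XOR (((P XOR (R OR Q)) NOR R) XNOR R)
At P=0, Q=0, R=1: circuit gives 1, formula gives 0.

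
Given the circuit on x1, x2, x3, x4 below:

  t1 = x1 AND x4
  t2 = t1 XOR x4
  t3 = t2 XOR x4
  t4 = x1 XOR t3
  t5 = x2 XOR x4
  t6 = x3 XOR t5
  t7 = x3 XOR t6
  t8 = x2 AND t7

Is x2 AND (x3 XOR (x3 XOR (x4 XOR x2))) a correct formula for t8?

Yes

t5 = x2 XOR x4
t6 = x3 XOR t5 = x3 XOR (x2 XOR x4)
t7 = x3 XOR t6 = x3 XOR (x3 XOR (x2 XOR x4))
t8 = x2 AND t7 = x2 AND (x3 XOR (x3 XOR (x2 XOR x4)))
At x1=0, x2=0, x3=0, x4=0: circuit gives 0, formula gives 0.
At x1=0, x2=1, x3=0, x4=0: circuit gives 1, formula gives 1.
Agrees on all 16 inputs.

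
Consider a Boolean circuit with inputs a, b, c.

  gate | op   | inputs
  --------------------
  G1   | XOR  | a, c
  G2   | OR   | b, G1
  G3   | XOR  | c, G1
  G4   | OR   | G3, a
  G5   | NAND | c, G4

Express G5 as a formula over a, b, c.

c NAND ((c XOR (a XOR c)) OR a)

G1 = a XOR c
G3 = c XOR G1 = c XOR (a XOR c)
G4 = G3 OR a = (c XOR (a XOR c)) OR a
G5 = c NAND G4 = c NAND ((c XOR (a XOR c)) OR a)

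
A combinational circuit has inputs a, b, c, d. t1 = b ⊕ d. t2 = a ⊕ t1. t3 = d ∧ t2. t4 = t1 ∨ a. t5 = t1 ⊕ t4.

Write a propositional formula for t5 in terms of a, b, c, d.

t1 = b ⊕ d
t4 = t1 ∨ a = (b ⊕ d) ∨ a
t5 = t1 ⊕ t4 = (b ⊕ d) ⊕ ((b ⊕ d) ∨ a)

(b ⊕ d) ⊕ ((b ⊕ d) ∨ a)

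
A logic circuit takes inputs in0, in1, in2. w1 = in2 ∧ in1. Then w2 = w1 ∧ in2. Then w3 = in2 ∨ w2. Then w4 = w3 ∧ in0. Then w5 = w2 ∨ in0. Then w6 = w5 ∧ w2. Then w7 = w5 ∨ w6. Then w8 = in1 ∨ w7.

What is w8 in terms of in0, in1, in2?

w1 = in2 ∧ in1
w2 = w1 ∧ in2 = (in2 ∧ in1) ∧ in2
w5 = w2 ∨ in0 = ((in2 ∧ in1) ∧ in2) ∨ in0
w6 = w5 ∧ w2 = (((in2 ∧ in1) ∧ in2) ∨ in0) ∧ ((in2 ∧ in1) ∧ in2)
w7 = w5 ∨ w6 = (((in2 ∧ in1) ∧ in2) ∨ in0) ∨ ((((in2 ∧ in1) ∧ in2) ∨ in0) ∧ ((in2 ∧ in1) ∧ in2))
w8 = in1 ∨ w7 = in1 ∨ ((((in2 ∧ in1) ∧ in2) ∨ in0) ∨ ((((in2 ∧ in1) ∧ in2) ∨ in0) ∧ ((in2 ∧ in1) ∧ in2)))

in1 ∨ ((((in2 ∧ in1) ∧ in2) ∨ in0) ∨ ((((in2 ∧ in1) ∧ in2) ∨ in0) ∧ ((in2 ∧ in1) ∧ in2)))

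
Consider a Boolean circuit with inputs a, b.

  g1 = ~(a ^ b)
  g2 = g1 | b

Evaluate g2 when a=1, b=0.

0

g1 = ~(1 ^ 0) = 0
g2 = 0 | 0 = 0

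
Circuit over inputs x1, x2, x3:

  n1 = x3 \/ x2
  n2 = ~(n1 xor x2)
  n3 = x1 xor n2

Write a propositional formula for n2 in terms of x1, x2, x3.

~((x3 \/ x2) xor x2)

n1 = x3 \/ x2
n2 = ~(n1 xor x2) = ~((x3 \/ x2) xor x2)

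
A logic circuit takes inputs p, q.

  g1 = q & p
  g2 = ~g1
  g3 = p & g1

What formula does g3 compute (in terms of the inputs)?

g1 = q & p
g3 = p & g1 = p & (q & p)

p & (q & p)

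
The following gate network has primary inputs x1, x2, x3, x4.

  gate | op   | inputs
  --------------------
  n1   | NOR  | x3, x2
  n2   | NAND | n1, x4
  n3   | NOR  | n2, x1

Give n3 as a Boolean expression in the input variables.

((x3 NOR x2) NAND x4) NOR x1

n1 = x3 NOR x2
n2 = n1 NAND x4 = (x3 NOR x2) NAND x4
n3 = n2 NOR x1 = ((x3 NOR x2) NAND x4) NOR x1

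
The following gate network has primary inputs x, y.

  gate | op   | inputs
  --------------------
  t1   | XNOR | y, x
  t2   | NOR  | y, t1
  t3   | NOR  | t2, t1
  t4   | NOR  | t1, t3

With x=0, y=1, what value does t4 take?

t1 = 1 XNOR 0 = 0
t2 = 1 NOR 0 = 0
t3 = 0 NOR 0 = 1
t4 = 0 NOR 1 = 0

0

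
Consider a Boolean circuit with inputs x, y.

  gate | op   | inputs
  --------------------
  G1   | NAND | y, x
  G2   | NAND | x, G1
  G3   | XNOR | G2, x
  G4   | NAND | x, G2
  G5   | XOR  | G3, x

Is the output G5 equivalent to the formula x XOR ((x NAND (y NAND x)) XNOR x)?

G1 = y NAND x
G2 = x NAND G1 = x NAND (y NAND x)
G3 = G2 XNOR x = (x NAND (y NAND x)) XNOR x
G5 = G3 XOR x = ((x NAND (y NAND x)) XNOR x) XOR x
At x=0, y=0: circuit gives 0, formula gives 0.
At x=1, y=0: circuit gives 1, formula gives 1.
Agrees on all 4 inputs.

Yes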